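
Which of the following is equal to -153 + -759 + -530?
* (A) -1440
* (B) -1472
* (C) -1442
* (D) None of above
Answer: C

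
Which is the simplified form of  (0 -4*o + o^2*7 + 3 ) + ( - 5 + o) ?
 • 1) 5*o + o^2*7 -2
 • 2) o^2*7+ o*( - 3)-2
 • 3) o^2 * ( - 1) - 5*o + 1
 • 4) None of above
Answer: 2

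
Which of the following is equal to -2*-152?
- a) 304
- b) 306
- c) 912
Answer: a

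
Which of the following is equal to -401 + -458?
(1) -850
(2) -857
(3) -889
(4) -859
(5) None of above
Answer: 4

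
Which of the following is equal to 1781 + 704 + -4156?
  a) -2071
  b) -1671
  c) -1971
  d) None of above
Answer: b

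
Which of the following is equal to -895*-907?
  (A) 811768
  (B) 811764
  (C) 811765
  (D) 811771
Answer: C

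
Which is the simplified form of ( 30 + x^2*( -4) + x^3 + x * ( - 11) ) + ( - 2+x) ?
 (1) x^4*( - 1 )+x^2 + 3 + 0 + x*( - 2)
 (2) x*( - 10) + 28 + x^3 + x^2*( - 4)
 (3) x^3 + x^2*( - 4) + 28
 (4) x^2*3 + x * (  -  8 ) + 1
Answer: 2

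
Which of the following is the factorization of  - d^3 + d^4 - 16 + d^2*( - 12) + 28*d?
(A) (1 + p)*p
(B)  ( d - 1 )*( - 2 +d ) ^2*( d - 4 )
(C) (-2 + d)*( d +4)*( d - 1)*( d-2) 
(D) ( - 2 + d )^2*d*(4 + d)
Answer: C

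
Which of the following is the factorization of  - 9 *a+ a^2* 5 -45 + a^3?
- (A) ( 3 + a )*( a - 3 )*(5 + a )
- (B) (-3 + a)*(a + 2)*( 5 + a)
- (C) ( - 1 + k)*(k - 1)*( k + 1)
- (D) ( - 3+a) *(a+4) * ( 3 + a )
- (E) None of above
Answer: A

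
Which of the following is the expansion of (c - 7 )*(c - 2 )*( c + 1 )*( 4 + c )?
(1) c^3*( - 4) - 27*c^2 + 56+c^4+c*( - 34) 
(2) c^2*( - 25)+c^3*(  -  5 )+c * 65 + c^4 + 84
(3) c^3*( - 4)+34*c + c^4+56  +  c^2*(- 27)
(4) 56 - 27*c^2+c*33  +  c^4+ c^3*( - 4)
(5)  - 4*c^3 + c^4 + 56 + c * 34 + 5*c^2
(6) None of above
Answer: 3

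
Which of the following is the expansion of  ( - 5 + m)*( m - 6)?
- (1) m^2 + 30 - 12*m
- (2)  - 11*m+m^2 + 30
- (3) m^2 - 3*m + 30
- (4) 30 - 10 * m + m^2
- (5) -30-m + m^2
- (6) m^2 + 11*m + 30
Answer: 2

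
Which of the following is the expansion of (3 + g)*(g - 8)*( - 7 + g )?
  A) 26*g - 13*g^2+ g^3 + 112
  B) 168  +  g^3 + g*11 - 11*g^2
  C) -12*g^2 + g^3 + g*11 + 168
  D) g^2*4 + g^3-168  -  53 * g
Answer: C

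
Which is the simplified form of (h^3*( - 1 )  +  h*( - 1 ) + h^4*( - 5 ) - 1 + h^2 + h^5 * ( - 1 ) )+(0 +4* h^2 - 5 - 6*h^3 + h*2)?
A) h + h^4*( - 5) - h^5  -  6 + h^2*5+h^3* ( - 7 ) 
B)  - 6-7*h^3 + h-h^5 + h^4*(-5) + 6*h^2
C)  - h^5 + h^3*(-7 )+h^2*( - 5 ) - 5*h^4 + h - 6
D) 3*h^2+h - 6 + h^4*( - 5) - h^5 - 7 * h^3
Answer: A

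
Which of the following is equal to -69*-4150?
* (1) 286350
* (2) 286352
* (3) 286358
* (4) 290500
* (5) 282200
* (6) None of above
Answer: 1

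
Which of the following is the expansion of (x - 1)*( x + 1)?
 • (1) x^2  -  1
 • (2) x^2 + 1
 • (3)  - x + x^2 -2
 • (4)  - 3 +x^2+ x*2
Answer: 1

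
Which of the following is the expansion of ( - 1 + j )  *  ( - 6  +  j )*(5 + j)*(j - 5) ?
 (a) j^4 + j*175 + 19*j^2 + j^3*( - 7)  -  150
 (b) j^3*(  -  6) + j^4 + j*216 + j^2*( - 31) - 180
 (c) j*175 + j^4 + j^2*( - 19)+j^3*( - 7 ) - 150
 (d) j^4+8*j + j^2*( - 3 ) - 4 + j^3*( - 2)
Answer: c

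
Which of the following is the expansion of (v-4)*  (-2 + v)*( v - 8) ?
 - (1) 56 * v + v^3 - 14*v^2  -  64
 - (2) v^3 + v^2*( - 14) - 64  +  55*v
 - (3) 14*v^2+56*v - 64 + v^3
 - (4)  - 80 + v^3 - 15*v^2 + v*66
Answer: 1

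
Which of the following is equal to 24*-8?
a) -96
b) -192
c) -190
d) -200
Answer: b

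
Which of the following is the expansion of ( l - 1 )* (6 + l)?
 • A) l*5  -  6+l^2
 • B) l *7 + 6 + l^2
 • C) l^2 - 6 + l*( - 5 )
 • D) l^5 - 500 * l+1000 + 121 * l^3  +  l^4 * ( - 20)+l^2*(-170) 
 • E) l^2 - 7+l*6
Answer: A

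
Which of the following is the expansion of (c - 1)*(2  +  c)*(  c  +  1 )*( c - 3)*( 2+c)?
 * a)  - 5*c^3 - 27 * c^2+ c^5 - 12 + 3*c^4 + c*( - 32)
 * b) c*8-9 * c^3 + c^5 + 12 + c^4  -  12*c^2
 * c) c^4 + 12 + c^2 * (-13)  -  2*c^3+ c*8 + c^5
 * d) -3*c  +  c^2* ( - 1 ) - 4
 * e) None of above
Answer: e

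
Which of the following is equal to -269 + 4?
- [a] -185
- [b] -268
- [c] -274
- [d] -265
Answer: d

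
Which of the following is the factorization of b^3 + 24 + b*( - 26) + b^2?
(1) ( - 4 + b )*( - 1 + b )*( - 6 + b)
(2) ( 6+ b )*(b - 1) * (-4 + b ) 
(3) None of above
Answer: 2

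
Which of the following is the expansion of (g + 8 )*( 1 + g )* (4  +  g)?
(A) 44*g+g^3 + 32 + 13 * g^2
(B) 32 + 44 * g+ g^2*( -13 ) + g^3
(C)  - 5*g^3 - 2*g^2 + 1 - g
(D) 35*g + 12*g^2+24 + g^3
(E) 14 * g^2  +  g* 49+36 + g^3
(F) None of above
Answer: A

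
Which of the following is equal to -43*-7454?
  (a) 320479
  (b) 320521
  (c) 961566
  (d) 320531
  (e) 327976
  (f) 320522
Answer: f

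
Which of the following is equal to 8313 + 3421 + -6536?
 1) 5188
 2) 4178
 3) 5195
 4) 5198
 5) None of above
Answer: 4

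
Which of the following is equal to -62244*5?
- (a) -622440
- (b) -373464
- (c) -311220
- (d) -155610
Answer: c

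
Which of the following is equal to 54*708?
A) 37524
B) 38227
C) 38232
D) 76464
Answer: C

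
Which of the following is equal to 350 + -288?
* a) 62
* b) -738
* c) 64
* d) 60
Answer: a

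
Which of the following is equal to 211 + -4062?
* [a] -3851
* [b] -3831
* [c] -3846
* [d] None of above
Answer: a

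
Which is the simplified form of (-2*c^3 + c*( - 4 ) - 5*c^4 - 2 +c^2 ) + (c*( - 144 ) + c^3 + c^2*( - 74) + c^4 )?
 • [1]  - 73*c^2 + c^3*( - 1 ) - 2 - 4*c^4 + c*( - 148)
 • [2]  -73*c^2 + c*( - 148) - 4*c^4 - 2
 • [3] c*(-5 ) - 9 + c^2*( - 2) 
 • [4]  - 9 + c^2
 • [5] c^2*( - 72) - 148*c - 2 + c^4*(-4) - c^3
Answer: 1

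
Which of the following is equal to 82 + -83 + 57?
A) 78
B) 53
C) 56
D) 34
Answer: C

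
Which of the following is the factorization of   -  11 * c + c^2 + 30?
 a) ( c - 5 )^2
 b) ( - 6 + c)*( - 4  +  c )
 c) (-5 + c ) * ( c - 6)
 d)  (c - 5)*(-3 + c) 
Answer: c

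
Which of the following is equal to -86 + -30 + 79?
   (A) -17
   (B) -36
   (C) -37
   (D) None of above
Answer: C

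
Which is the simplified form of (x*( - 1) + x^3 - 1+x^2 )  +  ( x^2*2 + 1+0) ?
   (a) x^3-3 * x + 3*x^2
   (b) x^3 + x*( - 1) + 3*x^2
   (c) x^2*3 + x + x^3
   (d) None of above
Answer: b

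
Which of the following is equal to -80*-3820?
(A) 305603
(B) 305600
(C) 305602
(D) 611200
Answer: B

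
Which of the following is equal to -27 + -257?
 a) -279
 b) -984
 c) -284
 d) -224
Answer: c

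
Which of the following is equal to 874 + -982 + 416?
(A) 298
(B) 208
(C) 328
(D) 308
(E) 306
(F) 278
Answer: D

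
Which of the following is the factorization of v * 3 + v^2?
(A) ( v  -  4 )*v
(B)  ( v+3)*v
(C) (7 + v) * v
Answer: B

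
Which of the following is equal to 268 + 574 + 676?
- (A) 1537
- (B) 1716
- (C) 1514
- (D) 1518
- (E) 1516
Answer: D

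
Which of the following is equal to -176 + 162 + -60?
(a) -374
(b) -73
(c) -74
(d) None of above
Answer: c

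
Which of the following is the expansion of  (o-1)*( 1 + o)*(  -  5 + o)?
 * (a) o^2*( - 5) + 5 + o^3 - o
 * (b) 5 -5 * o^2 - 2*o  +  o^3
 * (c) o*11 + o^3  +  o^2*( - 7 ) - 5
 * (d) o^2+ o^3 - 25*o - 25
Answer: a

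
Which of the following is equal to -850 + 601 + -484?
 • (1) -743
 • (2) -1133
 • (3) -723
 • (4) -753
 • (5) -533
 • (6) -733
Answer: 6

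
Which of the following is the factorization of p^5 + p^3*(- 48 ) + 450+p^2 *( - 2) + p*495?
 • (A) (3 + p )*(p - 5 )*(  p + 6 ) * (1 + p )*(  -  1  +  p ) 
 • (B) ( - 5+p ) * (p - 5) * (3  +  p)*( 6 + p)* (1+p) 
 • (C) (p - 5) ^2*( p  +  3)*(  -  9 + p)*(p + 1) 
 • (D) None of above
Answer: B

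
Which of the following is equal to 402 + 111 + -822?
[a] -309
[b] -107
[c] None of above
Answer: a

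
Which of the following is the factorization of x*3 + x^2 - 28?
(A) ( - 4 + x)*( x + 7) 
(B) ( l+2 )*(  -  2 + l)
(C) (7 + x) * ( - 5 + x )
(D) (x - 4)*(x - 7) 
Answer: A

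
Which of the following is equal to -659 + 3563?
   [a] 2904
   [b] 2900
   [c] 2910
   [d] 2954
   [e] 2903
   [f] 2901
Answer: a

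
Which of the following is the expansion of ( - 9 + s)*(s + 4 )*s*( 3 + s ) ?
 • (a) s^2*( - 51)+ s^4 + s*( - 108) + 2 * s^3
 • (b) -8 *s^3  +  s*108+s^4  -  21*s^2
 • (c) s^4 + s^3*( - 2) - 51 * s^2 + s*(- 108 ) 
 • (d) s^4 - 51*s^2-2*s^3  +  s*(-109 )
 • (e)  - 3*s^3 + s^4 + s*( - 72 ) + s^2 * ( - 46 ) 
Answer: c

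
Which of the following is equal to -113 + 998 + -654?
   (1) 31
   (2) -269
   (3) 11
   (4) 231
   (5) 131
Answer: 4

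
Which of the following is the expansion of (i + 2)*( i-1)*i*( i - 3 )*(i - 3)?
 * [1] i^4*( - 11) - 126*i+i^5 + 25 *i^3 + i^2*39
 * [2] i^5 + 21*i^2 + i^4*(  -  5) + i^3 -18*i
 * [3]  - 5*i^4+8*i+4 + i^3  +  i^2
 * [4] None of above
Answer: 2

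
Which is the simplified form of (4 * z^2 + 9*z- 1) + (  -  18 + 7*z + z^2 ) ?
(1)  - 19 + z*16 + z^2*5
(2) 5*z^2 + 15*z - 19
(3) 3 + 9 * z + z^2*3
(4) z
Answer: 1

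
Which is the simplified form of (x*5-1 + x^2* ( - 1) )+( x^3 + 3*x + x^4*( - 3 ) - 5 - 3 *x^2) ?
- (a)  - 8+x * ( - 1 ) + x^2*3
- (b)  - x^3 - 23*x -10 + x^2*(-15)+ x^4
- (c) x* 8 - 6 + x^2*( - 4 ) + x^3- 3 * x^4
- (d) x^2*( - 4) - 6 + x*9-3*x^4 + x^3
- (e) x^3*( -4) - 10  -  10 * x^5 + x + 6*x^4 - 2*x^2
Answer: c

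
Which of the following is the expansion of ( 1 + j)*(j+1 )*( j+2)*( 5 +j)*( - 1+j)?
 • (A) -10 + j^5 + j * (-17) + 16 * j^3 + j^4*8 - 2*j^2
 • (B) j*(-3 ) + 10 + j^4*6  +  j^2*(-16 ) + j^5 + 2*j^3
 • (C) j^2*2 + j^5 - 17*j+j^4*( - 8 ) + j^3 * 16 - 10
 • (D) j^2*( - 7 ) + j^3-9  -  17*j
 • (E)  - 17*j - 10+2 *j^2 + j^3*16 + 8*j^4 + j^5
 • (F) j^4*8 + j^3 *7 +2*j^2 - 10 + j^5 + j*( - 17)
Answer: E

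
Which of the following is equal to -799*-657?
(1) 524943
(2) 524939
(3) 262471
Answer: 1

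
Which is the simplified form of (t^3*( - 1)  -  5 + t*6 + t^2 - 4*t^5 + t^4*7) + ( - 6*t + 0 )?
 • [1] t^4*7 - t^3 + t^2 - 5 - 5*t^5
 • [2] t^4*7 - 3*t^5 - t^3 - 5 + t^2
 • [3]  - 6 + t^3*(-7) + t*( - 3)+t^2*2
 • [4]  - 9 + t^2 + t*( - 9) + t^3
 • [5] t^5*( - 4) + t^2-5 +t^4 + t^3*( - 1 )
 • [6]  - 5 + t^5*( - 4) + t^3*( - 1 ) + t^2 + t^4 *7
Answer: 6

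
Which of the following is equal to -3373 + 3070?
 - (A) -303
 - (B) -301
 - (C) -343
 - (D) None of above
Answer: A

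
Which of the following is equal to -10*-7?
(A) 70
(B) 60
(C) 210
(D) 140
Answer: A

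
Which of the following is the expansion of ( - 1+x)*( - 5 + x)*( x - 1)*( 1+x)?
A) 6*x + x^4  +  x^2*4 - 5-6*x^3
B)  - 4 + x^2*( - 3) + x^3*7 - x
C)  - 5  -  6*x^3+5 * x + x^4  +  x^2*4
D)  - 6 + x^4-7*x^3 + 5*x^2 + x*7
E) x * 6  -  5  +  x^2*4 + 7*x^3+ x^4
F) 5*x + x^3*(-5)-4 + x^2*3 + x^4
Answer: A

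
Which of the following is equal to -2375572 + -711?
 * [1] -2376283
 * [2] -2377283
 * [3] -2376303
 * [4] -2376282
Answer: 1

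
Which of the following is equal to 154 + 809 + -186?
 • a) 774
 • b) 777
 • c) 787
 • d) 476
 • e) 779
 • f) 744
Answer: b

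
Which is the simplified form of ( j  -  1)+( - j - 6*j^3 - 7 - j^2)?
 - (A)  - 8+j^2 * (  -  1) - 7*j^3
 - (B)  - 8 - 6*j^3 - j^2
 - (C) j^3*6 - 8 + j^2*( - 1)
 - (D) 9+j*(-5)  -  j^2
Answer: B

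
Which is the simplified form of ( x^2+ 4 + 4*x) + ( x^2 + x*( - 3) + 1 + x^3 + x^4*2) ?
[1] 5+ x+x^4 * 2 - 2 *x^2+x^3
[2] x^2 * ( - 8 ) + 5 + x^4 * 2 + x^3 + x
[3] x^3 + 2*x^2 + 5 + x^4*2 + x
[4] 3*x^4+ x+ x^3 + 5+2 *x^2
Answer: 3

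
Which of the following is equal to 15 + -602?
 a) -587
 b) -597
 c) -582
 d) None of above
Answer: a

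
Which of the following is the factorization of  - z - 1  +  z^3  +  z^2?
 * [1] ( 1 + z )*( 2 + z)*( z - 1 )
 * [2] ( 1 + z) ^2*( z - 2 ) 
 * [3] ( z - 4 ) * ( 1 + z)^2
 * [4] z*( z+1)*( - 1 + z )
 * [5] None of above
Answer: 5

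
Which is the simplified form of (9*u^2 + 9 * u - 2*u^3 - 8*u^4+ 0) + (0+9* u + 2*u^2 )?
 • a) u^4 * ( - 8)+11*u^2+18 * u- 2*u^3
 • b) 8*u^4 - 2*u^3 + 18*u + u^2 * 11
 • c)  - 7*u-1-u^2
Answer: a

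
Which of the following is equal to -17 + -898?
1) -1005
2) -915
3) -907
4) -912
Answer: 2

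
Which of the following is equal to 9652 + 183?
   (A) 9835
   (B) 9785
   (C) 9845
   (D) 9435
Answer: A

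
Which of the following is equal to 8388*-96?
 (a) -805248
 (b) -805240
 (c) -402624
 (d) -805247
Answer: a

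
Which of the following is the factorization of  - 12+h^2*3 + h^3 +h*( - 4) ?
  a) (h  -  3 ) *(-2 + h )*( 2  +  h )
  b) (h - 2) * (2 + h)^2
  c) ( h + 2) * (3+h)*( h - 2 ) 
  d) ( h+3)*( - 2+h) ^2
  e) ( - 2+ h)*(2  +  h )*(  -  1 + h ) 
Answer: c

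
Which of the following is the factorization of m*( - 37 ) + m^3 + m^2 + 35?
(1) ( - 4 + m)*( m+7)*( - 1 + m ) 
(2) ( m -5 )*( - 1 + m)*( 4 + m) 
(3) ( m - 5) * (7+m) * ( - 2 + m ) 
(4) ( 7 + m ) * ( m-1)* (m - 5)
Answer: 4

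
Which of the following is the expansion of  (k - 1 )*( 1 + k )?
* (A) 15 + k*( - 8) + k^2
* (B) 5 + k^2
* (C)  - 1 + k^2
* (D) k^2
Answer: C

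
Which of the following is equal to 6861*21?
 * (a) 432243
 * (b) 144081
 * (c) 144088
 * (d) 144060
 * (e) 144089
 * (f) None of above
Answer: b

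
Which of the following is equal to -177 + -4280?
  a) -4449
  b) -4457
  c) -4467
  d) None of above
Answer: b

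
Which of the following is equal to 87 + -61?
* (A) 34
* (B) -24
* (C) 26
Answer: C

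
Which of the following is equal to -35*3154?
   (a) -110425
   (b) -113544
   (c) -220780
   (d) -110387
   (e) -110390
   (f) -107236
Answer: e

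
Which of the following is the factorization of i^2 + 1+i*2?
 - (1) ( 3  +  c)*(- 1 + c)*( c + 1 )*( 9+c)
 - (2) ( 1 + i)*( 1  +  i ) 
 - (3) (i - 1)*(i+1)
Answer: 2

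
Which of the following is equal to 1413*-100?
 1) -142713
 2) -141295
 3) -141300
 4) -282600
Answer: 3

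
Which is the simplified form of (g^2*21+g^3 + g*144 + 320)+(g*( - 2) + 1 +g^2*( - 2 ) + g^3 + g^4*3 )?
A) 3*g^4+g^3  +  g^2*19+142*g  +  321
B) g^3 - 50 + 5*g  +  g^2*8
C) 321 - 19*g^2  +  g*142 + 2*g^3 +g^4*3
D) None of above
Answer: D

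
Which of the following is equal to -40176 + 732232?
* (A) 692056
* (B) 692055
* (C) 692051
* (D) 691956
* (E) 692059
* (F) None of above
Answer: A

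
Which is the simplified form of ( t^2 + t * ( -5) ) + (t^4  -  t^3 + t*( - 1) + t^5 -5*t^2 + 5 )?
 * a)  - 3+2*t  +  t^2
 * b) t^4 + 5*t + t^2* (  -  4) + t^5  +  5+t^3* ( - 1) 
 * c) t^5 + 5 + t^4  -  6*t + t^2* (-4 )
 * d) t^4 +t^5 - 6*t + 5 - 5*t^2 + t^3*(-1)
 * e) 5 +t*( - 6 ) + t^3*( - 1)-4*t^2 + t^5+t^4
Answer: e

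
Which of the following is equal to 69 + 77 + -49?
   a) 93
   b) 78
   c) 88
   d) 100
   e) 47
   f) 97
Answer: f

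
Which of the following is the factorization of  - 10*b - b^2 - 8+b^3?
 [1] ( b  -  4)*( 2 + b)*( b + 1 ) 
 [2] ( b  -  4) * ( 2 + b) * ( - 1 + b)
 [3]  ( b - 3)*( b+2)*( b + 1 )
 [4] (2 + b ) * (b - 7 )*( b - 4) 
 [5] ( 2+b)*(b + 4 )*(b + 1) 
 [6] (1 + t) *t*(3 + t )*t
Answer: 1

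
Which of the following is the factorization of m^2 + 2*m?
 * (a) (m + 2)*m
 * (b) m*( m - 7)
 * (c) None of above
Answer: a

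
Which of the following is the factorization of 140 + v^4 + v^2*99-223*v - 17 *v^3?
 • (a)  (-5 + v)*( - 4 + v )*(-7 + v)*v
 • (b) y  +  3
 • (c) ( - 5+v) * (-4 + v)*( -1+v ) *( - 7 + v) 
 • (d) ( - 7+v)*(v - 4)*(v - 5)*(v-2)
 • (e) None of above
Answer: c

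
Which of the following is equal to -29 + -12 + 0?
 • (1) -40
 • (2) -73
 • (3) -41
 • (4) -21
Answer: 3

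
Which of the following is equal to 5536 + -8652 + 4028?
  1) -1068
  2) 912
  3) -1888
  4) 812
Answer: 2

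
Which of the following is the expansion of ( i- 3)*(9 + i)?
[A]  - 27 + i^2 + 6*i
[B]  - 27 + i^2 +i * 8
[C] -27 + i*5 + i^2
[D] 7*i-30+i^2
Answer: A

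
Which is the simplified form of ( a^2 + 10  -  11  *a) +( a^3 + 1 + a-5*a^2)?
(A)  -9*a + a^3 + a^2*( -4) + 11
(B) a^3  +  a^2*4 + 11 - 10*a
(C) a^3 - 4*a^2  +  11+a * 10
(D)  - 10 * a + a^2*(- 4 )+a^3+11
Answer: D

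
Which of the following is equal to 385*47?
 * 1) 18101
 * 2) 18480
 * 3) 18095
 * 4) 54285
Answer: 3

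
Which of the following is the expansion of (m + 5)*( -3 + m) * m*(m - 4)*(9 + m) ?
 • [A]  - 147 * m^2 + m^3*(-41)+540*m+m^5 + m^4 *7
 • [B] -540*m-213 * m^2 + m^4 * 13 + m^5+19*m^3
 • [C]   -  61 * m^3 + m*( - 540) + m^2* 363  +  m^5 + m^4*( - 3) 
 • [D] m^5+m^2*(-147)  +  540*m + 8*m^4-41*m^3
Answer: A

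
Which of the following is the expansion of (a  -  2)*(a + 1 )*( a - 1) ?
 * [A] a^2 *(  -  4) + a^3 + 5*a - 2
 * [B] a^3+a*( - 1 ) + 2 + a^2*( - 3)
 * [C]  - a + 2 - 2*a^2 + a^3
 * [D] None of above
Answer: C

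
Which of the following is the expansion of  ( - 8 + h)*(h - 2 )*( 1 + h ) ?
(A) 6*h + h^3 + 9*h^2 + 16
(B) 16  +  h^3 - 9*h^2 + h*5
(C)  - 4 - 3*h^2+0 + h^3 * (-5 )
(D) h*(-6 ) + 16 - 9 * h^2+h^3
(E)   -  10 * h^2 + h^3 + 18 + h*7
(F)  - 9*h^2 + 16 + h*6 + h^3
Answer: F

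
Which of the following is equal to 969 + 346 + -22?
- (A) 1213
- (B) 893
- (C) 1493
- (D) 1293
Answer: D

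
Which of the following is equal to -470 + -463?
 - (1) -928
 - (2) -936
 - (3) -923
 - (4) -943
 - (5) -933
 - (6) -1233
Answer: 5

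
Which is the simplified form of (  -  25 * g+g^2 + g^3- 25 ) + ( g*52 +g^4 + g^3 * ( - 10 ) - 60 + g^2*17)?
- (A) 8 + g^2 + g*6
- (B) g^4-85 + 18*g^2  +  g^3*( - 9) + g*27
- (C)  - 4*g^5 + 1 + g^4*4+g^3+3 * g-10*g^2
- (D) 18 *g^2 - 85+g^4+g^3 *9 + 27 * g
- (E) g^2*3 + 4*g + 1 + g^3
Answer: B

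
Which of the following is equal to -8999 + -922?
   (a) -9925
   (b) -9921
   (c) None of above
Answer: b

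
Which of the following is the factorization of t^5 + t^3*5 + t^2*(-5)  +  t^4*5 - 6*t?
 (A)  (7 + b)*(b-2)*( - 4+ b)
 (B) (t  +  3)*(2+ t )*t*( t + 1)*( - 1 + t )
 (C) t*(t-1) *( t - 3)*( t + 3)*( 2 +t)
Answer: B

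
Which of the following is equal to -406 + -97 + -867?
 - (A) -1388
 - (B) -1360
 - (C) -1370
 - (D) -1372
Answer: C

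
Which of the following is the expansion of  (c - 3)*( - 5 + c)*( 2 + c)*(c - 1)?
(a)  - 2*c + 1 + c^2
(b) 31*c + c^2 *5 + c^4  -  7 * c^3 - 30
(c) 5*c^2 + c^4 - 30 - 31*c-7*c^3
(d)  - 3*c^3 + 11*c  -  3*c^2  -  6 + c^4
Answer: b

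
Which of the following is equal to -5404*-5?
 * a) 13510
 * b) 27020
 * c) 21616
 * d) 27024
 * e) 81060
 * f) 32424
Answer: b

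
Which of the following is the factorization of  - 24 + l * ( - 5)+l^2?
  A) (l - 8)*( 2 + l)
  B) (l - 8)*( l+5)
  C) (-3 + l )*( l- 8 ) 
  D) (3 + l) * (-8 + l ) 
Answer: D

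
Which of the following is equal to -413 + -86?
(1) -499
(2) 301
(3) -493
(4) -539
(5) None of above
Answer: 1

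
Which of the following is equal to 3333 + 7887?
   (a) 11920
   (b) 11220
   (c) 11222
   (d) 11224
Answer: b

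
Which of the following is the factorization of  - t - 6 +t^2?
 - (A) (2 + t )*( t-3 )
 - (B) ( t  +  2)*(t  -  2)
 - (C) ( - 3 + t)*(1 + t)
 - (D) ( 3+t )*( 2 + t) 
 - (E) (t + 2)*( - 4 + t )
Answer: A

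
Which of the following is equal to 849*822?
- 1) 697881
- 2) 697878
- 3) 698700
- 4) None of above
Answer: 2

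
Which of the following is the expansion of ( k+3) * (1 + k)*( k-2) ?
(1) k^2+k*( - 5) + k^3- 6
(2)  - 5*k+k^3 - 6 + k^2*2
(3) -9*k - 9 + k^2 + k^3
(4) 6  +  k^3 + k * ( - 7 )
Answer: 2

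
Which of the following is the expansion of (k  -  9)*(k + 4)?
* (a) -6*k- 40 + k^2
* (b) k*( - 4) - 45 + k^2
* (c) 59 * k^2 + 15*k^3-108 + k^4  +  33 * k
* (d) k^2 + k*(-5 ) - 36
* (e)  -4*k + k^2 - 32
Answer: d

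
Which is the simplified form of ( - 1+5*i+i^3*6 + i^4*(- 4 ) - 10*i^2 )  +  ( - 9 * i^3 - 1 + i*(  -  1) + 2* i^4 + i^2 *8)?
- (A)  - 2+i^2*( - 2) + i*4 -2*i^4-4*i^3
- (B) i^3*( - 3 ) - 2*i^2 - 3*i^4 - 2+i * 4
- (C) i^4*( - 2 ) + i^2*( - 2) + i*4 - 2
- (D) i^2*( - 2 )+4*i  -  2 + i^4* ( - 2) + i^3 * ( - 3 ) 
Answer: D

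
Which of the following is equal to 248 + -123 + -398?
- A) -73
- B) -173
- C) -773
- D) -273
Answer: D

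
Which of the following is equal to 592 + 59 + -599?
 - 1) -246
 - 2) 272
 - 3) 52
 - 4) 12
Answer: 3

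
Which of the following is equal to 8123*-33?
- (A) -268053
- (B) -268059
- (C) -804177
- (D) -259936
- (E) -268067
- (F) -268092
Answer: B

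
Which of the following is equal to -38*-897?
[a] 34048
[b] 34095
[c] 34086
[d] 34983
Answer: c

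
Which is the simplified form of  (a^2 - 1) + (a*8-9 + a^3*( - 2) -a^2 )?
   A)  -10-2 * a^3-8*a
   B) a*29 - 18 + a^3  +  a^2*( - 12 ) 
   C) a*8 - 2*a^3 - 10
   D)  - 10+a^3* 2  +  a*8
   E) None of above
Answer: C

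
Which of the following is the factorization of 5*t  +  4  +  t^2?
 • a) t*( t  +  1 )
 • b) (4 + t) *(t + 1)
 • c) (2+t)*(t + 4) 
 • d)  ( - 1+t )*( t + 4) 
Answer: b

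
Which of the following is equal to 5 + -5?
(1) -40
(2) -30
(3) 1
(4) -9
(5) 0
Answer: 5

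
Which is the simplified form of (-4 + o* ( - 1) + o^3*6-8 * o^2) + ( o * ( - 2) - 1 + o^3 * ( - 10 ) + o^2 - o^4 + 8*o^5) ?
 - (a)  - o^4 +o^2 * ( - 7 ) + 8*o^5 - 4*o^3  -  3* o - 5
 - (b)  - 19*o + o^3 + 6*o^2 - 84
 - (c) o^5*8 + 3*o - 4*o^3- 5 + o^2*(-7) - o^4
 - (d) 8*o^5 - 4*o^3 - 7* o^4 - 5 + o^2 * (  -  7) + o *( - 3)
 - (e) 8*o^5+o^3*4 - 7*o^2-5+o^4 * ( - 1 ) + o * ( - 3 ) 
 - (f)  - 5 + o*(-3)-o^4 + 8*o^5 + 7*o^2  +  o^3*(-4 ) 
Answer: a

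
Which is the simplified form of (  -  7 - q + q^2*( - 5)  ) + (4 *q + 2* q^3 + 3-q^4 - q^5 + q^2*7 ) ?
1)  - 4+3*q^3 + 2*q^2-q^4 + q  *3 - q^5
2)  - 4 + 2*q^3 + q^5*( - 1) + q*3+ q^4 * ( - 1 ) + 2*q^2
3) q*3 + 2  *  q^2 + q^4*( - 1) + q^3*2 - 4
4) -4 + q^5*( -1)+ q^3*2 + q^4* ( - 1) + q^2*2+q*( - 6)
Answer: 2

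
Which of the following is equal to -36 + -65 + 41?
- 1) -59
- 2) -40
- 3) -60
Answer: 3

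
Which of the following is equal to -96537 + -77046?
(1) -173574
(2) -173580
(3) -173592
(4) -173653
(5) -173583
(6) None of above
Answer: 5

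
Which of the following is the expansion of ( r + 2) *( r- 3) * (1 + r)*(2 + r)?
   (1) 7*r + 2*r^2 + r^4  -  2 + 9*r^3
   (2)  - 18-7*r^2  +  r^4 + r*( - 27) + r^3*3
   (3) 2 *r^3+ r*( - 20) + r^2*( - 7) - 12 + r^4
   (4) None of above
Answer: 3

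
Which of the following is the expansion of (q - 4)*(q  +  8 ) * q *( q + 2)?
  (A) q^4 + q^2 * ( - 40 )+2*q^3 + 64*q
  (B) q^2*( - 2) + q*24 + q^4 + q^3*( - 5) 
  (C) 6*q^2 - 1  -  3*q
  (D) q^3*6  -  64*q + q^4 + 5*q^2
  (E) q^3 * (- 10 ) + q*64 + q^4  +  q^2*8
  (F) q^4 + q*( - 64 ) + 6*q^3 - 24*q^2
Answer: F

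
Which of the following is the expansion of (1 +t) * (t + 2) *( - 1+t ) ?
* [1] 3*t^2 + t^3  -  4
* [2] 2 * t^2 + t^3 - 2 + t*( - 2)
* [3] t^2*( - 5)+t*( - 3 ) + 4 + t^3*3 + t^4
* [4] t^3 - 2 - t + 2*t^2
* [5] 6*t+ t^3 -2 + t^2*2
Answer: 4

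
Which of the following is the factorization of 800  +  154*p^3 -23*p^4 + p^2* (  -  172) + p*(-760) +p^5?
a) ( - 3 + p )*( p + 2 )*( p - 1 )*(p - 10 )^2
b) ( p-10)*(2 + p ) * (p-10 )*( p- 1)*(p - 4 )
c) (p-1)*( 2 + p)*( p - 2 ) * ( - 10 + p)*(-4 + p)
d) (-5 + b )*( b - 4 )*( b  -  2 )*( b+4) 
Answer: b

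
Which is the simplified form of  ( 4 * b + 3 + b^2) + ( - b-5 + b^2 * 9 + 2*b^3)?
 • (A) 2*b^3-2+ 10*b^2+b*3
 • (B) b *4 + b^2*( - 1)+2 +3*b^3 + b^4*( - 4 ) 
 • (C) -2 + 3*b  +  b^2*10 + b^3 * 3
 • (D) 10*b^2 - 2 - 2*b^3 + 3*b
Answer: A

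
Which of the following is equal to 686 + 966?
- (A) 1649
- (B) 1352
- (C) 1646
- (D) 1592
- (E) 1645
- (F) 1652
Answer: F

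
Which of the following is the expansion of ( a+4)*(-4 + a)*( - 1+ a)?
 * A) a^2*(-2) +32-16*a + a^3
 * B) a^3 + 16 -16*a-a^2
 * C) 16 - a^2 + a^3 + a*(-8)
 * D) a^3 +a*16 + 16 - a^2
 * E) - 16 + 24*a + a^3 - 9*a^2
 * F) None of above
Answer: B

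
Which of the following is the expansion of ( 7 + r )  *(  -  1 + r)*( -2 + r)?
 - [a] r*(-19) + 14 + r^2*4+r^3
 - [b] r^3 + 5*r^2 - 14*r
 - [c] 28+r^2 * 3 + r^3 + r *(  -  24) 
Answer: a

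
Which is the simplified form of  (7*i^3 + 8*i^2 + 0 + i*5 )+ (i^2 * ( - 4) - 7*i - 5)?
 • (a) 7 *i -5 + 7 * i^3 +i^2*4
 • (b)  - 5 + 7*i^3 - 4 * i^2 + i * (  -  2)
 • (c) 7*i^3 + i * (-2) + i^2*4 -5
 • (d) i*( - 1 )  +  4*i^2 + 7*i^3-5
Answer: c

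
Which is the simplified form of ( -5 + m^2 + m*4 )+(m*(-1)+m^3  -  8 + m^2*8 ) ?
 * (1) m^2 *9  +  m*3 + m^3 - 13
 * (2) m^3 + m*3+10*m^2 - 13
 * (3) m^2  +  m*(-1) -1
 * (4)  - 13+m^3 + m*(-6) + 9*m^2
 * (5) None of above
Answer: 1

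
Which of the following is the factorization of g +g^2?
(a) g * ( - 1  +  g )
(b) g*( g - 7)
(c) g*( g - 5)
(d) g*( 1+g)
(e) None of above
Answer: d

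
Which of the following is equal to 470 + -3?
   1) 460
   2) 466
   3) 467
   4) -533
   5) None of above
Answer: 3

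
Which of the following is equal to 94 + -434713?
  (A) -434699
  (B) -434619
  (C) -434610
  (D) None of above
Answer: B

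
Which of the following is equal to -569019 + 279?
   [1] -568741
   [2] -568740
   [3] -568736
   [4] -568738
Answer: 2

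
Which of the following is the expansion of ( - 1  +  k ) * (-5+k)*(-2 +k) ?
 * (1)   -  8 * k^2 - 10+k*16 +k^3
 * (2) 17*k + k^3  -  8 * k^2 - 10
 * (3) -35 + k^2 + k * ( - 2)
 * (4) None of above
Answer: 2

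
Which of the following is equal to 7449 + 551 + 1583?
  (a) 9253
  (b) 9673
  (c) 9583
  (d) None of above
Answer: c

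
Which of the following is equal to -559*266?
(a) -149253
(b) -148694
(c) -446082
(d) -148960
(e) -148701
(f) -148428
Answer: b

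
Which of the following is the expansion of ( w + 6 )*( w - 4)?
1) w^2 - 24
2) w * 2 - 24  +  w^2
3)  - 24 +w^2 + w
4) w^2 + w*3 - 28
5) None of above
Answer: 2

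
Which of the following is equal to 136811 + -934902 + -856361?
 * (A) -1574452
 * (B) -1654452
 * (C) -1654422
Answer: B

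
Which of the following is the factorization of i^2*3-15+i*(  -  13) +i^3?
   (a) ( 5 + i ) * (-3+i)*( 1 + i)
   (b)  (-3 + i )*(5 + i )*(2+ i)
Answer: a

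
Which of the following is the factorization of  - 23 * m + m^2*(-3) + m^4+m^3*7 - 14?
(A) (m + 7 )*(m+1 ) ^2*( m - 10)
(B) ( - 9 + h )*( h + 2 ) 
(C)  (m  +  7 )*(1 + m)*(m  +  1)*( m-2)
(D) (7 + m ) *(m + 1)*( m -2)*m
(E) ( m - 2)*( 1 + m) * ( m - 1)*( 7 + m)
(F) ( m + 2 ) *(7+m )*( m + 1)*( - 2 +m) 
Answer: C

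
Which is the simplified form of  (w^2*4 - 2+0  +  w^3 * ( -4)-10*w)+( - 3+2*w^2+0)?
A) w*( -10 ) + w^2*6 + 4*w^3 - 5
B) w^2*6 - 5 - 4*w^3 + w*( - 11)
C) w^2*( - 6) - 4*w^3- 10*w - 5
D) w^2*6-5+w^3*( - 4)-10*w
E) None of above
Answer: D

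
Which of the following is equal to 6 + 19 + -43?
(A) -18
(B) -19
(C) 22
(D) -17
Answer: A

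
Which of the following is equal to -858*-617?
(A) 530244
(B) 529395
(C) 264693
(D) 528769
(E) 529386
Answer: E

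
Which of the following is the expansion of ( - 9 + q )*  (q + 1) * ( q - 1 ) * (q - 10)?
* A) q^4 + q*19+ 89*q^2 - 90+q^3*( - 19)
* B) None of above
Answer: A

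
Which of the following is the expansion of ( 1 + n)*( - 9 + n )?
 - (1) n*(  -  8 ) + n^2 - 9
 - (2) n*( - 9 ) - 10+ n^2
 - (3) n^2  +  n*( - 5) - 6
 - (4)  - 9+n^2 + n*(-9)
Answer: 1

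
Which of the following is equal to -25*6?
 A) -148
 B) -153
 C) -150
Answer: C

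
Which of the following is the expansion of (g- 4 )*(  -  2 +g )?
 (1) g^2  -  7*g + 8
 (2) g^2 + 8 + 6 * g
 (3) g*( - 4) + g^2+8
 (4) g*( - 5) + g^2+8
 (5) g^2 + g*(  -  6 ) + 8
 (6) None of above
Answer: 5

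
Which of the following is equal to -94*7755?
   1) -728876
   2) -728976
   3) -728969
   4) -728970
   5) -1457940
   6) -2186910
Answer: 4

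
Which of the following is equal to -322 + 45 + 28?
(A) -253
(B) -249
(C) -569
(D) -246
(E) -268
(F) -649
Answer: B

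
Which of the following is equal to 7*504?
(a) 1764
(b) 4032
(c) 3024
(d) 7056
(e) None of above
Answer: e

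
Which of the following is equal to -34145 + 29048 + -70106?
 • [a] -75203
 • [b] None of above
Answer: a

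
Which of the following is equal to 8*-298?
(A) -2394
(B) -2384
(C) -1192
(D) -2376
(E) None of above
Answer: B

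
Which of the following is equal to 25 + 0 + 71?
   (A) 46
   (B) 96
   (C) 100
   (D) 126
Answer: B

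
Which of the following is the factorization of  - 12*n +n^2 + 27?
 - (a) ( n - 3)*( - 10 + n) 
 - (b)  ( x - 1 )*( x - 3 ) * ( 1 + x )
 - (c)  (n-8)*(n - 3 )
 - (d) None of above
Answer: d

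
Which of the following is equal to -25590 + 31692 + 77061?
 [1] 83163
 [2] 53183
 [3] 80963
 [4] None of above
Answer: 1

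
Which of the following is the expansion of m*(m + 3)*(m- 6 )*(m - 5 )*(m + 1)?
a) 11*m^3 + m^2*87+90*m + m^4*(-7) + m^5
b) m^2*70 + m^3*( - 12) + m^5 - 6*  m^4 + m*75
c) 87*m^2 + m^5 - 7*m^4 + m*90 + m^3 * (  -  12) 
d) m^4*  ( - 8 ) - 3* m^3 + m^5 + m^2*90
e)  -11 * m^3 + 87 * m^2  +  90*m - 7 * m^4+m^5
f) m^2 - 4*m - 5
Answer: e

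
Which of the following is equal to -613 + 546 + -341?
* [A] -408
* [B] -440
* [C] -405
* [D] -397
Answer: A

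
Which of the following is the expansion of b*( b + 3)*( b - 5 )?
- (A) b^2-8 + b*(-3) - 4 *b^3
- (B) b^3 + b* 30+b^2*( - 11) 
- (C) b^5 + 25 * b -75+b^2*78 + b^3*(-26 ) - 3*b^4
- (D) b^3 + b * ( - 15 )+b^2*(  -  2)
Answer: D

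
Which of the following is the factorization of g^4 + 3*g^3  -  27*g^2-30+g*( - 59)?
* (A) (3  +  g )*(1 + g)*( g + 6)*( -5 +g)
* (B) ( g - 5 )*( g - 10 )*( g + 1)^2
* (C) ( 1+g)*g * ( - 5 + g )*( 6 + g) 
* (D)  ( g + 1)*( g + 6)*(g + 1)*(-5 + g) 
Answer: D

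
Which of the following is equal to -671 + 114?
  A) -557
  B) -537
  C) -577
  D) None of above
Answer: A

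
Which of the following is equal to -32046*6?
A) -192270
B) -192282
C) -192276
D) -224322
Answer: C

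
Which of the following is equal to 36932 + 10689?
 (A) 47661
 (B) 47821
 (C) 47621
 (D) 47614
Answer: C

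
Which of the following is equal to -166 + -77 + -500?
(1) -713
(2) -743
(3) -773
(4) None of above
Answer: 2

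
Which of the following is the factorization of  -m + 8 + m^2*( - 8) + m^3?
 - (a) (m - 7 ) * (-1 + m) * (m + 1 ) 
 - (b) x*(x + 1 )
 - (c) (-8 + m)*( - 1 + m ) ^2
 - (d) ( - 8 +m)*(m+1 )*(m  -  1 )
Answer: d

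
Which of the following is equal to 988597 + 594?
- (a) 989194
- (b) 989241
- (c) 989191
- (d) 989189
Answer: c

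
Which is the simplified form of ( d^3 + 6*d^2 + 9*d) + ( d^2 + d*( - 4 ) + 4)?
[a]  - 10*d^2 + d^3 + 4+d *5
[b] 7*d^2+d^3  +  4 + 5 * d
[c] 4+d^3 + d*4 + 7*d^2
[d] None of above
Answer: b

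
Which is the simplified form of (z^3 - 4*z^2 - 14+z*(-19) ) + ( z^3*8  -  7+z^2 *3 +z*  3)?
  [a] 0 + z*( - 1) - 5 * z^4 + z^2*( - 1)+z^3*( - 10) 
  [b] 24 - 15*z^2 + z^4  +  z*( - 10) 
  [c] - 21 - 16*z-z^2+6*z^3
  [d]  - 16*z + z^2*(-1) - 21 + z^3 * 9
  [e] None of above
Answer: d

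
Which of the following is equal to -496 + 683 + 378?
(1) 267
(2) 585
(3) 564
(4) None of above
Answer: 4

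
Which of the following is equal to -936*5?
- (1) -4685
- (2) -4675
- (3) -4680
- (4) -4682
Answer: 3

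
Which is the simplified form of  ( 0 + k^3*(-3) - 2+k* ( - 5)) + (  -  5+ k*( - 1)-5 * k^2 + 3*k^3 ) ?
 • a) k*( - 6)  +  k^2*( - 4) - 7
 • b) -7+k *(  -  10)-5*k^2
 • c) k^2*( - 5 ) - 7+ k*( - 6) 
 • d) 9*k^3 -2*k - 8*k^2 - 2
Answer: c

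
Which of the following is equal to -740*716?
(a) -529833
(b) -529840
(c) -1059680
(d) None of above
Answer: b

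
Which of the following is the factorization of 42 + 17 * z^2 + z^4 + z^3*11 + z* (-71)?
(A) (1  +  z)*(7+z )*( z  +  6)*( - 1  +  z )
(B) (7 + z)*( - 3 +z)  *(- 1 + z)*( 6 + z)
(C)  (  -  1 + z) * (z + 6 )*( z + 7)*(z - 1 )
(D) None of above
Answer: C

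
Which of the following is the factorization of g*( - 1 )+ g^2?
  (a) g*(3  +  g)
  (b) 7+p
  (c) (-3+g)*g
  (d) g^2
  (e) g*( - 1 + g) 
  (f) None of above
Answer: e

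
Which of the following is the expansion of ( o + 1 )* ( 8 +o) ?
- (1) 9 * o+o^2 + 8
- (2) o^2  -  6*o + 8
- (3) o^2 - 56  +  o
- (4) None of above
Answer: 1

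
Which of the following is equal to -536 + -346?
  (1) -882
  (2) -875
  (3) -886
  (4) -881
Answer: 1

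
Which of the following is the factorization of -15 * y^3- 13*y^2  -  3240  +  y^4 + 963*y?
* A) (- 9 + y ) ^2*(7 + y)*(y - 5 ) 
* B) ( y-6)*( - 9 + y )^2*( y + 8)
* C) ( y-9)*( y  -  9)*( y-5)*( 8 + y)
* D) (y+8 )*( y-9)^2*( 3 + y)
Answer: C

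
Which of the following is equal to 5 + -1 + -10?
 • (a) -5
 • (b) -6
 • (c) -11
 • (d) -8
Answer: b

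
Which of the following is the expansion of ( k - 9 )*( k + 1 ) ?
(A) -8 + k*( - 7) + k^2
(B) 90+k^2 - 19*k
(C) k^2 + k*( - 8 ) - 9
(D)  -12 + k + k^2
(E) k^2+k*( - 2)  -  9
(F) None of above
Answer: C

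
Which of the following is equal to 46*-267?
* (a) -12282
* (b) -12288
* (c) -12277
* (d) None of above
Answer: a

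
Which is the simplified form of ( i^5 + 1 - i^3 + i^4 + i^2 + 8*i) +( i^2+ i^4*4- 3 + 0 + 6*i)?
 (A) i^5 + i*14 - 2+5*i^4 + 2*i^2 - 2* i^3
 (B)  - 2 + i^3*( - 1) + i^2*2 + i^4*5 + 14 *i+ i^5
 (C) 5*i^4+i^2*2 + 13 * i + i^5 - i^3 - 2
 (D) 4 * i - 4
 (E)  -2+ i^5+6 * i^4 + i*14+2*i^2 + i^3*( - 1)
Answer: B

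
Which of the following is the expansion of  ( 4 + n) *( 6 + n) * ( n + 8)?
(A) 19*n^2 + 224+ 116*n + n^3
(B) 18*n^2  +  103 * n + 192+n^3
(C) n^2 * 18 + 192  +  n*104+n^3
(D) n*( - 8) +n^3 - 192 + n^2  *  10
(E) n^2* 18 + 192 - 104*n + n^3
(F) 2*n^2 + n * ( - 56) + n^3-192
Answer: C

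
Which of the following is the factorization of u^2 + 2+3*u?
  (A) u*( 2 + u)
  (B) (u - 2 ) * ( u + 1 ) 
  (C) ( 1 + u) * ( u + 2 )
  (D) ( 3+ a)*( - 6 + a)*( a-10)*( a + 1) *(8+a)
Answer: C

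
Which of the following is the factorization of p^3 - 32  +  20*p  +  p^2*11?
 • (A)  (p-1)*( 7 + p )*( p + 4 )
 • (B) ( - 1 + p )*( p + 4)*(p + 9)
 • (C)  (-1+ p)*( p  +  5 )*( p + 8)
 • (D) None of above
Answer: D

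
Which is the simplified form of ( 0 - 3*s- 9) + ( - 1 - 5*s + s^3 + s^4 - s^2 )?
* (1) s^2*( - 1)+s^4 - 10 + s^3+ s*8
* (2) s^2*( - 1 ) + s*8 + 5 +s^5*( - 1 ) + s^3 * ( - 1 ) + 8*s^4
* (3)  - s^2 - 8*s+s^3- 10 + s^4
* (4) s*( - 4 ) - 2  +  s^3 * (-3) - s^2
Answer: 3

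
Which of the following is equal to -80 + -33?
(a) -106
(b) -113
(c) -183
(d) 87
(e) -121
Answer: b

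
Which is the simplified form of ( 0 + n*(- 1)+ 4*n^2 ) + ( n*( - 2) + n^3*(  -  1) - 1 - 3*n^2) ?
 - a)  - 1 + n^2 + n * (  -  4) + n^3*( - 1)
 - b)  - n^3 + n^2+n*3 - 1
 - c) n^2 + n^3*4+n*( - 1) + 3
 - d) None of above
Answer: d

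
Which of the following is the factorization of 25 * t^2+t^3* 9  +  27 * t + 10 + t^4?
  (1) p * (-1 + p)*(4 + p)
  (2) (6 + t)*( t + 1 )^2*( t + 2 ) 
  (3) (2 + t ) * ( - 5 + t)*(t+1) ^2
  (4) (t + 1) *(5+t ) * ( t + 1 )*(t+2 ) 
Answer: 4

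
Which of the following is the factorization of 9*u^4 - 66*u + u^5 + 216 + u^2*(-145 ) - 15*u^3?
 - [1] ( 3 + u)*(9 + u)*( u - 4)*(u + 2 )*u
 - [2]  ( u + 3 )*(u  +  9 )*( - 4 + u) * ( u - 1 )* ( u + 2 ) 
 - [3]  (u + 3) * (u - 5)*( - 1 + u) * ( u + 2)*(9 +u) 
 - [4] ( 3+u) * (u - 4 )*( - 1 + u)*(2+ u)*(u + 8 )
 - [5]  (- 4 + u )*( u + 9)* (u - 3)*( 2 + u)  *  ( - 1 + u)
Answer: 2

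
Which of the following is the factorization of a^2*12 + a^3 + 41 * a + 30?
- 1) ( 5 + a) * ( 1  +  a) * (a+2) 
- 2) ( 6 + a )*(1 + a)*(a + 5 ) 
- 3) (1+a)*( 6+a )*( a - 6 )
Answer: 2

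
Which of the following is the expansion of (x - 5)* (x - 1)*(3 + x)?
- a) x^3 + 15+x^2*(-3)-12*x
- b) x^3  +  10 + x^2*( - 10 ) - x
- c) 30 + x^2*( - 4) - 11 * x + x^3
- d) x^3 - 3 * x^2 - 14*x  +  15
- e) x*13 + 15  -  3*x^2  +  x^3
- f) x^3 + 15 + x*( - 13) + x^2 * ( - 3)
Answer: f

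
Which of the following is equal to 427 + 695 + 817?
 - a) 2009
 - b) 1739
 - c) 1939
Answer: c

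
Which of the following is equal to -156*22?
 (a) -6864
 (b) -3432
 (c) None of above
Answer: b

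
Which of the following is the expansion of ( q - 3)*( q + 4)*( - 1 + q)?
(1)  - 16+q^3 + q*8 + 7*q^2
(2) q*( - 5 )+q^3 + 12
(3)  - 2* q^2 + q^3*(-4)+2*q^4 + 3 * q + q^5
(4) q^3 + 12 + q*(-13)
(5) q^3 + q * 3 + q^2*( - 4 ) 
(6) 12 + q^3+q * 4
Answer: 4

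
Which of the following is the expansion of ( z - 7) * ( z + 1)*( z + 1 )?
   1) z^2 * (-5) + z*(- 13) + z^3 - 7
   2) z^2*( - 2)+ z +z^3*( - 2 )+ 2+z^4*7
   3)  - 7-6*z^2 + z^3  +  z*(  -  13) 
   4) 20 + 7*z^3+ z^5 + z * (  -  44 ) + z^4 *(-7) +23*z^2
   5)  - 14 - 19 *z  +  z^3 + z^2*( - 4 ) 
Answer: 1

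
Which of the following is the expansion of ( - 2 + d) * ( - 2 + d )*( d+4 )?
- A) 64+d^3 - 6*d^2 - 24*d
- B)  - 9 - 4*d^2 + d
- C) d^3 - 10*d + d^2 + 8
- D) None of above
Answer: D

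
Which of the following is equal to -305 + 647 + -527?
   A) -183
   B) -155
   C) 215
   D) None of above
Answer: D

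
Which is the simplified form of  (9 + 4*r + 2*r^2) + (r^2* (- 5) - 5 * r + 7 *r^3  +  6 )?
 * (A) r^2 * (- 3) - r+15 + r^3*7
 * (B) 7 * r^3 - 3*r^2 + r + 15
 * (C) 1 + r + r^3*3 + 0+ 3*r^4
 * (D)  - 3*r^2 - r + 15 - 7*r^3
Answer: A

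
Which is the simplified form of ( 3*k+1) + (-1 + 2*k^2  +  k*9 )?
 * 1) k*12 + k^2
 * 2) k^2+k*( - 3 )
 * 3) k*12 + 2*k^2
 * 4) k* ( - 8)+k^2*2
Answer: 3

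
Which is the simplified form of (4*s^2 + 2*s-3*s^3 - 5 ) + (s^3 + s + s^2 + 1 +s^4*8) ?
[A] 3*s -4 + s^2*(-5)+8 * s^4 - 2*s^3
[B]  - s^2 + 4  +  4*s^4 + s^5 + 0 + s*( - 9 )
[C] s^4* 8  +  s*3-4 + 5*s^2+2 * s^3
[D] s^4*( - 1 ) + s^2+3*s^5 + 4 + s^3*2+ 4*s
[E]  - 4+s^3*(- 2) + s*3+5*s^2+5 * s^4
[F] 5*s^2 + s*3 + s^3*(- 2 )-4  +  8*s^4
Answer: F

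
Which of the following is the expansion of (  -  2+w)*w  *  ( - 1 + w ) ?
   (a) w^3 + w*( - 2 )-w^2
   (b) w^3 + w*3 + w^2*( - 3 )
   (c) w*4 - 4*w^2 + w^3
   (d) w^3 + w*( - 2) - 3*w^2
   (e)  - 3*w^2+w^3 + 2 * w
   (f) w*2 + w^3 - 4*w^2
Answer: e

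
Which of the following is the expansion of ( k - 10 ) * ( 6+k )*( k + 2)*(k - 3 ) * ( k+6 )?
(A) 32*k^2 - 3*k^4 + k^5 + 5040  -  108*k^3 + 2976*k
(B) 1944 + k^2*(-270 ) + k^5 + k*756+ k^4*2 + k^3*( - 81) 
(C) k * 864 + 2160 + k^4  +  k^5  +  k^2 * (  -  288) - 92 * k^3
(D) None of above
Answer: C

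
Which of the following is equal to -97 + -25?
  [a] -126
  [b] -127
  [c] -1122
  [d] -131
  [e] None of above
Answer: e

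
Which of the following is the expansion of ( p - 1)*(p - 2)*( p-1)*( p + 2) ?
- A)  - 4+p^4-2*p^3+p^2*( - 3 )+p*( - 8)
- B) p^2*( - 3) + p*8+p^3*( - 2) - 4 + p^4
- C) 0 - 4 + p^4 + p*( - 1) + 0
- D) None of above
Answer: B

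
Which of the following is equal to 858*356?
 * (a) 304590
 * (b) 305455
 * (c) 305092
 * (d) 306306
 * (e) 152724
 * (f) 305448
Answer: f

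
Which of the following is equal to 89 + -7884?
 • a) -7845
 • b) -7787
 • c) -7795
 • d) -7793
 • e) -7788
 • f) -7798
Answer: c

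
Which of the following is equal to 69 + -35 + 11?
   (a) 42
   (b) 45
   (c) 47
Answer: b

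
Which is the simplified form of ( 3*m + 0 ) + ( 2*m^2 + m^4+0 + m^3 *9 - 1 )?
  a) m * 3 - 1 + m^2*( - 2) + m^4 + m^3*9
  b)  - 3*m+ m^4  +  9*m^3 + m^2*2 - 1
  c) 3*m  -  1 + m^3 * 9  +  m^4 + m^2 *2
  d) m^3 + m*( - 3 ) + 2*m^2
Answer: c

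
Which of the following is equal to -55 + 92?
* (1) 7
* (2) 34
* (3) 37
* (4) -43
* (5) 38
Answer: 3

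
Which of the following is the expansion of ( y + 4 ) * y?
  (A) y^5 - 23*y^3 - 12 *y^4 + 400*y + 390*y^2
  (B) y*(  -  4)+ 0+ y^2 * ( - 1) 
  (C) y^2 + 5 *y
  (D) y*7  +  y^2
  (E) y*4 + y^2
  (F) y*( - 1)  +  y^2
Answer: E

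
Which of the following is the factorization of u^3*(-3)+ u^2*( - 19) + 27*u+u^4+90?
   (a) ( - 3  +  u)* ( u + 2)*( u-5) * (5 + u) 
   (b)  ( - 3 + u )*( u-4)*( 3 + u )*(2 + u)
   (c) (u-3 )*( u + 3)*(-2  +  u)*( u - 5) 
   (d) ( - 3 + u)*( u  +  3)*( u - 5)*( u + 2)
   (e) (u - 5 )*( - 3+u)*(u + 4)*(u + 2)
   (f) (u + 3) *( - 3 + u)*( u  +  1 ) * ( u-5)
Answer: d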